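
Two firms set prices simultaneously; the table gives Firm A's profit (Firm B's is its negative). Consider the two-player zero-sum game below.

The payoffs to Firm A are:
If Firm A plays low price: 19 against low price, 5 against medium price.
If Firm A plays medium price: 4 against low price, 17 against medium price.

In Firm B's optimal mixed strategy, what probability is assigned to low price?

4/9

Row minima are 5 and 4, so Firm A's maximin is 5; column maxima are 19 and 17, so Firm B's minimax is 17. These differ, so the equilibrium is in mixed strategies.
Let Firm B play low price with probability q. Firm A is indifferent when 19q + 5(1−q) = 4q + 17(1−q), giving q = 4/9.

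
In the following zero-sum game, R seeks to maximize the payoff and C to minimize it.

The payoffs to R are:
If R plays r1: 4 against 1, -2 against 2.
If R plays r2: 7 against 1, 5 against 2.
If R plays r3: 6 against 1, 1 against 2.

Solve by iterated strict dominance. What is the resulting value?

Row r3 is strictly dominated by row r2 (7>6, 5>1); eliminate r3.
Column 1 is strictly dominated by 2 for C (-2<4, 5<7); eliminate 1.
Row r1 is strictly dominated by row r2 (5>-2); eliminate r1.
Only (r2, 2) remains, with payoff 5.

5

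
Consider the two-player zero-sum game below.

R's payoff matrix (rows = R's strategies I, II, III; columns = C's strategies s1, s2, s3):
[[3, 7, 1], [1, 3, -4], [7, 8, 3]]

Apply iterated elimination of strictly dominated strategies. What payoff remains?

3

Row I is strictly dominated by row III (7>3, 8>7, 3>1); eliminate I.
Row II is strictly dominated by row III (7>1, 8>3, 3>-4); eliminate II.
Column s1 is strictly dominated by s3 for C (3<7); eliminate s1.
Column s2 is strictly dominated by s3 for C (3<8); eliminate s2.
Only (III, s3) remains, with payoff 3.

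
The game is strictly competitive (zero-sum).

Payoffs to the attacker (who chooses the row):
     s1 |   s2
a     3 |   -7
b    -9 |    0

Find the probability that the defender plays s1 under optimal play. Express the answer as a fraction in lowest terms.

7/19

Row minima are -7 and -9, so the attacker's maximin is -7; column maxima are 3 and 0, so the defender's minimax is 0. These differ, so the equilibrium is in mixed strategies.
Let the defender play s1 with probability q. The attacker is indifferent when 3q − 7(1−q) = −9q, giving q = 7/19.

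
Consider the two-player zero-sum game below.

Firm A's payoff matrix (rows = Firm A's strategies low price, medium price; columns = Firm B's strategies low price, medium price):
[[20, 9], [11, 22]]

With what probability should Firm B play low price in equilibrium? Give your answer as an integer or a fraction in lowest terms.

Row minima are 9 and 11, so Firm A's maximin is 11; column maxima are 20 and 22, so Firm B's minimax is 20. These differ, so the equilibrium is in mixed strategies.
Let Firm B play low price with probability q. Firm A is indifferent when 20q + 9(1−q) = 11q + 22(1−q), giving q = 13/22.

13/22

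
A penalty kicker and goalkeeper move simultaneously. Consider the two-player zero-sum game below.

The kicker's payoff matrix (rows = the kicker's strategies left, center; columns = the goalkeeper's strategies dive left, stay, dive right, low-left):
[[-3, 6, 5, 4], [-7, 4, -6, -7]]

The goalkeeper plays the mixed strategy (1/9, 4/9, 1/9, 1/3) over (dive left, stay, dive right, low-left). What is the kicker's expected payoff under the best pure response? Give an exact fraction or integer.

left: (-3)·(1/9) + (6)·(4/9) + (5)·(1/9) + (4)·(1/3) = 38/9.
center: (-7)·(1/9) + (4)·(4/9) + (-6)·(1/9) + (-7)·(1/3) = -2.
The best pure response is left with expected payoff 38/9.

38/9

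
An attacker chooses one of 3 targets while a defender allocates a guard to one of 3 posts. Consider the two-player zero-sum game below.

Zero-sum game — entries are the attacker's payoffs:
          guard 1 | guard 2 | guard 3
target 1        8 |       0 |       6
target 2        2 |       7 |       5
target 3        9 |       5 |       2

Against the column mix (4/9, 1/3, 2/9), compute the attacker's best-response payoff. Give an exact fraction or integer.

55/9

target 1: (8)·(4/9) + (0)·(1/3) + (6)·(2/9) = 44/9.
target 2: (2)·(4/9) + (7)·(1/3) + (5)·(2/9) = 13/3.
target 3: (9)·(4/9) + (5)·(1/3) + (2)·(2/9) = 55/9.
The best pure response is target 3 with expected payoff 55/9.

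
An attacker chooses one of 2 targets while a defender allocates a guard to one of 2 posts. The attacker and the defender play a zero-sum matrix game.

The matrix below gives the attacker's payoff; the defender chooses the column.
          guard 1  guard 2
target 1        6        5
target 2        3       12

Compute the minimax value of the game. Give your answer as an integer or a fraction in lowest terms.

Row minima are 5 and 3, so the attacker's maximin is 5; column maxima are 6 and 12, so the defender's minimax is 6. These differ, so the equilibrium is in mixed strategies.
Let the attacker play target 1 with probability p. The defender is indifferent when 6p + 3(1−p) = 5p + 12(1−p), giving p = 9/10.
Let the defender play guard 1 with probability q. The attacker is indifferent when 6q + 5(1−q) = 3q + 12(1−q), giving q = 7/10.
The value is 6·(7/10) + (5)·(3/10) = 57/10.

57/10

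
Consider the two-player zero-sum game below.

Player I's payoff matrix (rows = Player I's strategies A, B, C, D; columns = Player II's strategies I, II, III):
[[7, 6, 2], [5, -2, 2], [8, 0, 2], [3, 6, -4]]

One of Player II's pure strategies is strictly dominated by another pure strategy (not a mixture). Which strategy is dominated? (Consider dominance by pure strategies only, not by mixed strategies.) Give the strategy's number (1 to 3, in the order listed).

1

Player II prefers columns that give Player I less. Compare I with III: 2 < 7, 2 < 5, 2 < 8, -4 < 3.
So III strictly dominates I for Player II; I is strictly dominated.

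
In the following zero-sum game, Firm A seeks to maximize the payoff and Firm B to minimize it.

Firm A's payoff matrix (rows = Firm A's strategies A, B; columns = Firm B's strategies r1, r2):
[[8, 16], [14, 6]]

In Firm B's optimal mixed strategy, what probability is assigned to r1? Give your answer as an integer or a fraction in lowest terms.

Row minima are 8 and 6, so Firm A's maximin is 8; column maxima are 14 and 16, so Firm B's minimax is 14. These differ, so the equilibrium is in mixed strategies.
Let Firm B play r1 with probability q. Firm A is indifferent when 8q + 16(1−q) = 14q + 6(1−q), giving q = 5/8.

5/8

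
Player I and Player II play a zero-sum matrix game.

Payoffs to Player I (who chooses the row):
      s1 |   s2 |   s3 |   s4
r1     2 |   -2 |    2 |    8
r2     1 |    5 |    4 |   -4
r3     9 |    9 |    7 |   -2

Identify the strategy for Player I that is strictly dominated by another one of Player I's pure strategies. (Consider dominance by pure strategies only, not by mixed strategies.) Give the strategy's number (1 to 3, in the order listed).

2

Compare r2 with r3: 9 > 1, 9 > 5, 7 > 4, -2 > -4.
So r3 strictly dominates r2 for Player I; r2 is strictly dominated.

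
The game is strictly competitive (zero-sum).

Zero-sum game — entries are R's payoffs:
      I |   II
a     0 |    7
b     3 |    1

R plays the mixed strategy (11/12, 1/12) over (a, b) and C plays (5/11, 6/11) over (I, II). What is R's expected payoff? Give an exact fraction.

161/44

Against (5/11, 6/11), each row's expected payoff is a: 42/11; b: 21/11.
Taking the (11/12, 1/12)-weighted average: (11/12)·(42/11) + (1/12)·(21/11) = 161/44.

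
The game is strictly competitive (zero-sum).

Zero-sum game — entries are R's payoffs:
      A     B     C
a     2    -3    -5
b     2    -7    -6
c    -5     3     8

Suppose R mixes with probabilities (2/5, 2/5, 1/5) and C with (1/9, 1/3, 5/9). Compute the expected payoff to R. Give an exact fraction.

-118/45

Against (1/9, 1/3, 5/9), each row's expected payoff is a: -32/9; b: -49/9; c: 44/9.
Taking the (2/5, 2/5, 1/5)-weighted average: (2/5)·(-32/9) + (2/5)·(-49/9) + (1/5)·(44/9) = -118/45.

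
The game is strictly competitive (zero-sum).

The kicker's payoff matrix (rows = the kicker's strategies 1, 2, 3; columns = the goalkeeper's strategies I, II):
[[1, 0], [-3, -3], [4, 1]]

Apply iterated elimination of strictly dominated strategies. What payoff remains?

Row 1 is strictly dominated by row 3 (4>1, 1>0); eliminate 1.
Row 2 is strictly dominated by row 3 (4>-3, 1>-3); eliminate 2.
Column I is strictly dominated by II for the goalkeeper (1<4); eliminate I.
Only (3, II) remains, with payoff 1.

1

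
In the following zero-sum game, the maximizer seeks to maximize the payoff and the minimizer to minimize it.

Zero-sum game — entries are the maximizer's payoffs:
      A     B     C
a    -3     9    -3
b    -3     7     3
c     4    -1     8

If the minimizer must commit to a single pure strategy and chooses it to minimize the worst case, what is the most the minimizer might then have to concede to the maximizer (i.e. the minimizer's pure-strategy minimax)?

The worst case (largest entry) in each column is A: 4, B: 9, C: 8.
The best (smallest) of these is 4.

4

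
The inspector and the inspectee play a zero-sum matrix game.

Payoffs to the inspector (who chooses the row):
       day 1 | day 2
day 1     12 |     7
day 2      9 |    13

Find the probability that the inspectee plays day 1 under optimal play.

Row minima are 7 and 9, so the inspector's maximin is 9; column maxima are 12 and 13, so the inspectee's minimax is 12. These differ, so the equilibrium is in mixed strategies.
Let the inspectee play day 1 with probability q. The inspector is indifferent when 12q + 7(1−q) = 9q + 13(1−q), giving q = 2/3.

2/3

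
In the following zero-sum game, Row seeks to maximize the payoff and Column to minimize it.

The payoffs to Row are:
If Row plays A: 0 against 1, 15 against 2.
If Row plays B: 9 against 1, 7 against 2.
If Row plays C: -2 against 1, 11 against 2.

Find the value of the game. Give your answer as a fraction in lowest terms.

Row C is strictly dominated by row A, so Row never plays it.
The remaining 2×2 game on (A, B) × (1, 2) has no saddle point. Let Row play A with probability p; indifference gives 9(1−p) = 15p + 7(1−p), so p = 2/17.
Similarly Column's optimal q on 1 is 8/17, and the value is 0·(8/17) + (15)·(9/17) = 135/17.

135/17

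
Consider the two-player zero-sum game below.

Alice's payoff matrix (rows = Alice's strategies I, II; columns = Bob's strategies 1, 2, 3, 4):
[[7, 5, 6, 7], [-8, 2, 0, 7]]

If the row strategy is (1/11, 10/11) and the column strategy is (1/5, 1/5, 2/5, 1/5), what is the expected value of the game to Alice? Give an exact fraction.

41/55

Against (1/5, 1/5, 2/5, 1/5), each row's expected payoff is I: 31/5; II: 1/5.
Taking the (1/11, 10/11)-weighted average: (1/11)·(31/5) + (10/11)·(1/5) = 41/55.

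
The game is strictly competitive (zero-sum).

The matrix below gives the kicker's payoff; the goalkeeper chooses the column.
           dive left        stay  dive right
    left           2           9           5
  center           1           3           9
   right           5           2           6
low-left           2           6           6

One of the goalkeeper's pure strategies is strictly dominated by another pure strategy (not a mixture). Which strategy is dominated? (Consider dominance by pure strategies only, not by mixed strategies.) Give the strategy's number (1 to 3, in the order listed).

3

The goalkeeper prefers columns that give the kicker less. Compare dive right with dive left: 2 < 5, 1 < 9, 5 < 6, 2 < 6.
So dive left strictly dominates dive right for the goalkeeper; dive right is strictly dominated.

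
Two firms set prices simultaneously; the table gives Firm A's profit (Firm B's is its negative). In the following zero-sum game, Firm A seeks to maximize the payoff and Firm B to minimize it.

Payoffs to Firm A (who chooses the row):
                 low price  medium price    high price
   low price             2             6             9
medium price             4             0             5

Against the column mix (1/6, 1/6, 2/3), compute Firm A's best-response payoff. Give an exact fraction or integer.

22/3

low price: (2)·(1/6) + (6)·(1/6) + (9)·(2/3) = 22/3.
medium price: (4)·(1/6) + (0)·(1/6) + (5)·(2/3) = 4.
The best pure response is low price with expected payoff 22/3.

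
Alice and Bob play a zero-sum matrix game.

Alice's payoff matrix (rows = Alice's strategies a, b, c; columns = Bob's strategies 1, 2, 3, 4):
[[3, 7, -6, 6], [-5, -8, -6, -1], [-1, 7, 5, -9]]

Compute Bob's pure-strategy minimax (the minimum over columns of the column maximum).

3

The worst case (largest entry) in each column is 1: 3, 2: 7, 3: 5, 4: 6.
The best (smallest) of these is 3.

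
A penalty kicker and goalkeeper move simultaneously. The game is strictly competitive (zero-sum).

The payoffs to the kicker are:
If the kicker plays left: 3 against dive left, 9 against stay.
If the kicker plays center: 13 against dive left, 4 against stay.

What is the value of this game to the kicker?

7

Row minima are 3 and 4, so the kicker's maximin is 4; column maxima are 13 and 9, so the goalkeeper's minimax is 9. These differ, so the equilibrium is in mixed strategies.
Let the kicker play left with probability p. The goalkeeper is indifferent when 3p + 13(1−p) = 9p + 4(1−p), giving p = 3/5.
Let the goalkeeper play dive left with probability q. The kicker is indifferent when 3q + 9(1−q) = 13q + 4(1−q), giving q = 1/3.
The value is 3·(1/3) + (9)·(2/3) = 7.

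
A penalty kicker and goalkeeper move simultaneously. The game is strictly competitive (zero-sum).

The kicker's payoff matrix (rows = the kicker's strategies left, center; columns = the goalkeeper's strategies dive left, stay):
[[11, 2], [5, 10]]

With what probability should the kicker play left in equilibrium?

5/14

Row minima are 2 and 5, so the kicker's maximin is 5; column maxima are 11 and 10, so the goalkeeper's minimax is 10. These differ, so the equilibrium is in mixed strategies.
Let the kicker play left with probability p. The goalkeeper is indifferent when 11p + 5(1−p) = 2p + 10(1−p), giving p = 5/14.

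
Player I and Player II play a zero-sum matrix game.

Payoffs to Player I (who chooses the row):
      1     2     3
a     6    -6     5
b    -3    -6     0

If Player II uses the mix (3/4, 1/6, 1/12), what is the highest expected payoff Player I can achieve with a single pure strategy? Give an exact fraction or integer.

a: (6)·(3/4) + (-6)·(1/6) + (5)·(1/12) = 47/12.
b: (-3)·(3/4) + (-6)·(1/6) + (0)·(1/12) = -13/4.
The best pure response is a with expected payoff 47/12.

47/12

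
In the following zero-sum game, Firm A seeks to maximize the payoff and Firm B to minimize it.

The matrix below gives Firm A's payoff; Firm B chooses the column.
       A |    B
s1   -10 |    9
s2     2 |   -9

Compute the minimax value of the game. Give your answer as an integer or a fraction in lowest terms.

-12/5

Row minima are -10 and -9, so Firm A's maximin is -9; column maxima are 2 and 9, so Firm B's minimax is 2. These differ, so the equilibrium is in mixed strategies.
Let Firm A play s1 with probability p. Firm B is indifferent when −10p + 2(1−p) = 9p − 9(1−p), giving p = 11/30.
Let Firm B play A with probability q. Firm A is indifferent when −10q + 9(1−q) = 2q − 9(1−q), giving q = 3/5.
The value is -10·(3/5) + (9)·(2/5) = -12/5.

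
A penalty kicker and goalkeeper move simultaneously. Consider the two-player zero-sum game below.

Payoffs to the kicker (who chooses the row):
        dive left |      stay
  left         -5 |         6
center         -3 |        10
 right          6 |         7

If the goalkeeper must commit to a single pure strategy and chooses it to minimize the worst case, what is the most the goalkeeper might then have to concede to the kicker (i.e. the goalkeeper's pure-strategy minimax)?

The worst case (largest entry) in each column is dive left: 6, stay: 10.
The best (smallest) of these is 6.

6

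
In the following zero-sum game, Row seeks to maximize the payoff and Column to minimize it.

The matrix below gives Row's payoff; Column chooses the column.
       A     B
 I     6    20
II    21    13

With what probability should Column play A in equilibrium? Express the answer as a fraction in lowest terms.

7/22

Row minima are 6 and 13, so Row's maximin is 13; column maxima are 21 and 20, so Column's minimax is 20. These differ, so the equilibrium is in mixed strategies.
Let Column play A with probability q. Row is indifferent when 6q + 20(1−q) = 21q + 13(1−q), giving q = 7/22.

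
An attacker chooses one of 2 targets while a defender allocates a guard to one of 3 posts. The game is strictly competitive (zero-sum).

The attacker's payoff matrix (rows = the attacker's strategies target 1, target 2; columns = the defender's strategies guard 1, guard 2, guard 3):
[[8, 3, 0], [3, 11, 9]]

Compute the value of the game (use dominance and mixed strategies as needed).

36/7

Column guard 2 is strictly dominated by guard 3 for the defender (it gives the attacker more in every row).
The remaining 2×2 game on (target 1, target 2) × (guard 1, guard 3) has no saddle point. Let the attacker play target 1 with probability p; indifference gives 8p + 3(1−p) = 9(1−p), so p = 3/7.
Similarly the defender's optimal q on guard 1 is 9/14, and the value is 8·(9/14) + (0)·(5/14) = 36/7.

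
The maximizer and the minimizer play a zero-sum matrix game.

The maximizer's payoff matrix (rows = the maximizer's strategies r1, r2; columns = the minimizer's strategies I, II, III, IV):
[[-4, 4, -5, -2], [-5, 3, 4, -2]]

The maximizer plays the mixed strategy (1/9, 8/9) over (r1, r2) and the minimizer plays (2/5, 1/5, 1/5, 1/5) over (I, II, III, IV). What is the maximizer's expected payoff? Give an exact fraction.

-17/15

Against (2/5, 1/5, 1/5, 1/5), each row's expected payoff is r1: -11/5; r2: -1.
Taking the (1/9, 8/9)-weighted average: (1/9)·(-11/5) + (8/9)·(-1) = -17/15.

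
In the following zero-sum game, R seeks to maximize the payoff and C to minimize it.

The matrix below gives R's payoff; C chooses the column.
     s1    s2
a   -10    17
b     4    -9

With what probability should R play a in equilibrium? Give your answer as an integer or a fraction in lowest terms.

Row minima are -10 and -9, so R's maximin is -9; column maxima are 4 and 17, so C's minimax is 4. These differ, so the equilibrium is in mixed strategies.
Let R play a with probability p. C is indifferent when −10p + 4(1−p) = 17p − 9(1−p), giving p = 13/40.

13/40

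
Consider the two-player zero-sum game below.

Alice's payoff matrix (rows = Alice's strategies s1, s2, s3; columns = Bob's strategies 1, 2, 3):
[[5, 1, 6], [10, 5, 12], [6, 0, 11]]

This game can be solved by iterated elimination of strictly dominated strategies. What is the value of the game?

5

Row s1 is strictly dominated by row s2 (10>5, 5>1, 12>6); eliminate s1.
Row s3 is strictly dominated by row s2 (10>6, 5>0, 12>11); eliminate s3.
Column 3 is strictly dominated by 1 for Bob (10<12); eliminate 3.
Column 1 is strictly dominated by 2 for Bob (5<10); eliminate 1.
Only (s2, 2) remains, with payoff 5.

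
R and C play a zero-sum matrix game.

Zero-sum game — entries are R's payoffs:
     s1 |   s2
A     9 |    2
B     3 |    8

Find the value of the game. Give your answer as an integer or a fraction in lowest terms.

Row minima are 2 and 3, so R's maximin is 3; column maxima are 9 and 8, so C's minimax is 8. These differ, so the equilibrium is in mixed strategies.
Let R play A with probability p. C is indifferent when 9p + 3(1−p) = 2p + 8(1−p), giving p = 5/12.
Let C play s1 with probability q. R is indifferent when 9q + 2(1−q) = 3q + 8(1−q), giving q = 1/2.
The value is 9·(1/2) + (2)·(1/2) = 11/2.

11/2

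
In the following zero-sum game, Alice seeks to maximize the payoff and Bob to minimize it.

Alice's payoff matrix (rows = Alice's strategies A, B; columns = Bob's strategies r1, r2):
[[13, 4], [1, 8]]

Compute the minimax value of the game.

Row minima are 4 and 1, so Alice's maximin is 4; column maxima are 13 and 8, so Bob's minimax is 8. These differ, so the equilibrium is in mixed strategies.
Let Alice play A with probability p. Bob is indifferent when 13p + (1−p) = 4p + 8(1−p), giving p = 7/16.
Let Bob play r1 with probability q. Alice is indifferent when 13q + 4(1−q) = q + 8(1−q), giving q = 1/4.
The value is 13·(1/4) + (4)·(3/4) = 25/4.

25/4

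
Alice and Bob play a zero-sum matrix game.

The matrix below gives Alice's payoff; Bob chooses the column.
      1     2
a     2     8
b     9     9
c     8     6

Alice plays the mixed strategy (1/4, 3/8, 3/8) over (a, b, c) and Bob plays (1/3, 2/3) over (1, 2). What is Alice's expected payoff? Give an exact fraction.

59/8

Against (1/3, 2/3), each row's expected payoff is a: 6; b: 9; c: 20/3.
Taking the (1/4, 3/8, 3/8)-weighted average: (1/4)·(6) + (3/8)·(9) + (3/8)·(20/3) = 59/8.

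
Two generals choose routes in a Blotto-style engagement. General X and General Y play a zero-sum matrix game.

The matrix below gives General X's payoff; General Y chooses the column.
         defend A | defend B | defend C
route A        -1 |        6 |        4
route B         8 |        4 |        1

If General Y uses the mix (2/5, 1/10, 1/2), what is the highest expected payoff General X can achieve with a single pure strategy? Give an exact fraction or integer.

41/10

route A: (-1)·(2/5) + (6)·(1/10) + (4)·(1/2) = 11/5.
route B: (8)·(2/5) + (4)·(1/10) + (1)·(1/2) = 41/10.
The best pure response is route B with expected payoff 41/10.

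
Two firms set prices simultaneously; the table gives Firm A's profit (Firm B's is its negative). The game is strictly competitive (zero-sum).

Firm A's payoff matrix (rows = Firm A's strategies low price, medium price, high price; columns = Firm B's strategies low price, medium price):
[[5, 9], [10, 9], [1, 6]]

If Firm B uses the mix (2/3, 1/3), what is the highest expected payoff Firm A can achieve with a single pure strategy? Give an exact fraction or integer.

29/3

low price: (5)·(2/3) + (9)·(1/3) = 19/3.
medium price: (10)·(2/3) + (9)·(1/3) = 29/3.
high price: (1)·(2/3) + (6)·(1/3) = 8/3.
The best pure response is medium price with expected payoff 29/3.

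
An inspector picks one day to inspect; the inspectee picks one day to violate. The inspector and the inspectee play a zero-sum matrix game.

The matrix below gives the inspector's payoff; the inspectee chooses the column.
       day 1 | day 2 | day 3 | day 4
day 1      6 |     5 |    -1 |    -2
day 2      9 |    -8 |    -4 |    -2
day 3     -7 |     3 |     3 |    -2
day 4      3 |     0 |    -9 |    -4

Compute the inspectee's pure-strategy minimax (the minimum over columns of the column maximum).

The worst case (largest entry) in each column is day 1: 9, day 2: 5, day 3: 3, day 4: -2.
The best (smallest) of these is -2.

-2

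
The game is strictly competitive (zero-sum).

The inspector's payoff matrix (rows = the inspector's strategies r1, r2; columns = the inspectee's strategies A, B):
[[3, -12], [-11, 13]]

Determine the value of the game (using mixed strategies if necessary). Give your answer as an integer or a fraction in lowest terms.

-31/13

Row minima are -12 and -11, so the inspector's maximin is -11; column maxima are 3 and 13, so the inspectee's minimax is 3. These differ, so the equilibrium is in mixed strategies.
Let the inspector play r1 with probability p. The inspectee is indifferent when 3p − 11(1−p) = −12p + 13(1−p), giving p = 8/13.
Let the inspectee play A with probability q. The inspector is indifferent when 3q − 12(1−q) = −11q + 13(1−q), giving q = 25/39.
The value is 3·(25/39) + (-12)·(14/39) = -31/13.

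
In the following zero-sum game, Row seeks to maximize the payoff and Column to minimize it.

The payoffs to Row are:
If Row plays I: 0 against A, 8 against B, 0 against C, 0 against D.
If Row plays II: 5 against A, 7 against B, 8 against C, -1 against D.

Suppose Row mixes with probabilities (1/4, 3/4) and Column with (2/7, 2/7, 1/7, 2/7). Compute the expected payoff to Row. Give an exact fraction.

53/14

Against (2/7, 2/7, 1/7, 2/7), each row's expected payoff is I: 16/7; II: 30/7.
Taking the (1/4, 3/4)-weighted average: (1/4)·(16/7) + (3/4)·(30/7) = 53/14.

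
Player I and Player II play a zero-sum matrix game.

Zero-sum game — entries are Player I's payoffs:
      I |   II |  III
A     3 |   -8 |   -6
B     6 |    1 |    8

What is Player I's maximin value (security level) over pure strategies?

1

The worst-case payoff for each row is A: -8, B: 1.
The best of these is 1.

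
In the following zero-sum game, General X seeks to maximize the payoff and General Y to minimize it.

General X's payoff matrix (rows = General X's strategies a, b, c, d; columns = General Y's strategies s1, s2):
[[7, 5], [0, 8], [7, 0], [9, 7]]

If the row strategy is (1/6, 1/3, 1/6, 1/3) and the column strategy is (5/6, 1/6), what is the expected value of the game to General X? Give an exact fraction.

Against (5/6, 1/6), each row's expected payoff is a: 20/3; b: 4/3; c: 35/6; d: 26/3.
Taking the (1/6, 1/3, 1/6, 1/3)-weighted average: (1/6)·(20/3) + (1/3)·(4/3) + (1/6)·(35/6) + (1/3)·(26/3) = 65/12.

65/12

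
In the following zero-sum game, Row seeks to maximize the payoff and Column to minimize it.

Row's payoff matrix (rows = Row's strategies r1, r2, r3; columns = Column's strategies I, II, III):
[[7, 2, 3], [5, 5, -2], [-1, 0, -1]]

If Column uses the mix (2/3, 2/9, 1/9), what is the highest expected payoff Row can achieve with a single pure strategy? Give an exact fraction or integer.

r1: (7)·(2/3) + (2)·(2/9) + (3)·(1/9) = 49/9.
r2: (5)·(2/3) + (5)·(2/9) + (-2)·(1/9) = 38/9.
r3: (-1)·(2/3) + (0)·(2/9) + (-1)·(1/9) = -7/9.
The best pure response is r1 with expected payoff 49/9.

49/9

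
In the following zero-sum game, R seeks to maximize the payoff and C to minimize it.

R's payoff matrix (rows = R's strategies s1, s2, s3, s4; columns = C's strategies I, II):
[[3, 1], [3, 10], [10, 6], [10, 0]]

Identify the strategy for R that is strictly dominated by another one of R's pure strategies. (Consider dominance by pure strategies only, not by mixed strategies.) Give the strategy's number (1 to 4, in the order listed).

Compare s1 with s3: 10 > 3, 6 > 1.
So s3 strictly dominates s1 for R; s1 is strictly dominated.

1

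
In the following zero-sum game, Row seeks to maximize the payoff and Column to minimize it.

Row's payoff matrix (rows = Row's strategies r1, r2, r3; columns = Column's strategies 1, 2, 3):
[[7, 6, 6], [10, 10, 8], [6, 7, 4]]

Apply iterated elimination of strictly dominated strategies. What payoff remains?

Column 1 is strictly dominated by 3 for Column (6<7, 8<10, 4<6); eliminate 1.
Row r3 is strictly dominated by row r2 (10>7, 8>4); eliminate r3.
Row r1 is strictly dominated by row r2 (10>6, 8>6); eliminate r1.
Column 2 is strictly dominated by 3 for Column (8<10); eliminate 2.
Only (r2, 3) remains, with payoff 8.

8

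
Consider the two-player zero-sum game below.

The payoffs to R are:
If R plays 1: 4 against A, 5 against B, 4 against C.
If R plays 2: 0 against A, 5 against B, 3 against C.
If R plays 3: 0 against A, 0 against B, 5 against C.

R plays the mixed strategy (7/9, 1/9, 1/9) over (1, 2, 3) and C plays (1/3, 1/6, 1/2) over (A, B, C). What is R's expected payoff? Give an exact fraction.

Against (1/3, 1/6, 1/2), each row's expected payoff is 1: 25/6; 2: 7/3; 3: 5/2.
Taking the (7/9, 1/9, 1/9)-weighted average: (7/9)·(25/6) + (1/9)·(7/3) + (1/9)·(5/2) = 34/9.

34/9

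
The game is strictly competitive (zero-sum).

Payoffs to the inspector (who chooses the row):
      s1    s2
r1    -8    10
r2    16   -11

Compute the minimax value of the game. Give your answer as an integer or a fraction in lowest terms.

Row minima are -8 and -11, so the inspector's maximin is -8; column maxima are 16 and 10, so the inspectee's minimax is 10. These differ, so the equilibrium is in mixed strategies.
Let the inspector play r1 with probability p. The inspectee is indifferent when −8p + 16(1−p) = 10p − 11(1−p), giving p = 3/5.
Let the inspectee play s1 with probability q. The inspector is indifferent when −8q + 10(1−q) = 16q − 11(1−q), giving q = 7/15.
The value is -8·(7/15) + (10)·(8/15) = 8/5.

8/5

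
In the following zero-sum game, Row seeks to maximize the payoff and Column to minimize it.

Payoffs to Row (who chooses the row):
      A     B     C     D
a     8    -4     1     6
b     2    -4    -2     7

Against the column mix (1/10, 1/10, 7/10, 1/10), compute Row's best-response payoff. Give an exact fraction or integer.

17/10

a: (8)·(1/10) + (-4)·(1/10) + (1)·(7/10) + (6)·(1/10) = 17/10.
b: (2)·(1/10) + (-4)·(1/10) + (-2)·(7/10) + (7)·(1/10) = -9/10.
The best pure response is a with expected payoff 17/10.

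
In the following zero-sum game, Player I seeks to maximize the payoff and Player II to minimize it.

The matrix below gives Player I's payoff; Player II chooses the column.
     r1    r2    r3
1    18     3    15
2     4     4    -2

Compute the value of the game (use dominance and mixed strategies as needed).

11/3

Column r1 is strictly dominated by r3 for Player II (it gives Player I more in every row).
The remaining 2×2 game on (1, 2) × (r2, r3) has no saddle point. Let Player I play 1 with probability p; indifference gives 3p + 4(1−p) = 15p − 2(1−p), so p = 1/3.
Similarly Player II's optimal q on r2 is 17/18, and the value is 3·(17/18) + (15)·(1/18) = 11/3.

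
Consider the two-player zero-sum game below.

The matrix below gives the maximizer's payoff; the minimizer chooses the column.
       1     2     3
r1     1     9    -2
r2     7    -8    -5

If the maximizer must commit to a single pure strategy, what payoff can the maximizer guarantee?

-2

The worst-case payoff for each row is r1: -2, r2: -8.
The best of these is -2.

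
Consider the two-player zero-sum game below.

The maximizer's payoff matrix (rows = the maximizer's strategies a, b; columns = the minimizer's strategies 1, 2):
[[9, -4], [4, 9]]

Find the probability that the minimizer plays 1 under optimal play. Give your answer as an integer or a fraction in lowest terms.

Row minima are -4 and 4, so the maximizer's maximin is 4; column maxima are 9 and 9, so the minimizer's minimax is 9. These differ, so the equilibrium is in mixed strategies.
Let the minimizer play 1 with probability q. The maximizer is indifferent when 9q − 4(1−q) = 4q + 9(1−q), giving q = 13/18.

13/18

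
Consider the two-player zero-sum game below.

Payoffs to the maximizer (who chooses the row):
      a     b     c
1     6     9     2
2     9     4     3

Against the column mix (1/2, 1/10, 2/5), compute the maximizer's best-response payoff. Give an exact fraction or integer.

61/10

1: (6)·(1/2) + (9)·(1/10) + (2)·(2/5) = 47/10.
2: (9)·(1/2) + (4)·(1/10) + (3)·(2/5) = 61/10.
The best pure response is 2 with expected payoff 61/10.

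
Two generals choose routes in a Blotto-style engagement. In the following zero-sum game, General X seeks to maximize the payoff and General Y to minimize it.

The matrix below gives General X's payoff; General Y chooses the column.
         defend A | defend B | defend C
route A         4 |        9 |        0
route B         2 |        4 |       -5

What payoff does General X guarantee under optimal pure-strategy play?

0

Row minima: 0, -5 → General X's maximin is 0.
Column maxima: 4, 9, 0 → General Y's minimax is 0.
They coincide at (route A, defend C), so the value is 0.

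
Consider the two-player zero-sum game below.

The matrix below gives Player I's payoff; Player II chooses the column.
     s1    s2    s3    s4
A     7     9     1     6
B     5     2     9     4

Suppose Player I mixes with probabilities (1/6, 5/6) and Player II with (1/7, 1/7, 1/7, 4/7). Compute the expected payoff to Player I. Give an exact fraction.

Against (1/7, 1/7, 1/7, 4/7), each row's expected payoff is A: 41/7; B: 32/7.
Taking the (1/6, 5/6)-weighted average: (1/6)·(41/7) + (5/6)·(32/7) = 67/14.

67/14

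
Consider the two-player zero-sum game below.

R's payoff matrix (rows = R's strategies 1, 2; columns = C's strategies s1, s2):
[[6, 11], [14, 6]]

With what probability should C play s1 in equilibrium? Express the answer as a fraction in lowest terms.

5/13

Row minima are 6 and 6, so R's maximin is 6; column maxima are 14 and 11, so C's minimax is 11. These differ, so the equilibrium is in mixed strategies.
Let C play s1 with probability q. R is indifferent when 6q + 11(1−q) = 14q + 6(1−q), giving q = 5/13.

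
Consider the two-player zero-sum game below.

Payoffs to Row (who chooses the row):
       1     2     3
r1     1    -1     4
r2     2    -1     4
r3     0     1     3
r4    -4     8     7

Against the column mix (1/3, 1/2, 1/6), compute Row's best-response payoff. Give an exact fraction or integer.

23/6

r1: (1)·(1/3) + (-1)·(1/2) + (4)·(1/6) = 1/2.
r2: (2)·(1/3) + (-1)·(1/2) + (4)·(1/6) = 5/6.
r3: (0)·(1/3) + (1)·(1/2) + (3)·(1/6) = 1.
r4: (-4)·(1/3) + (8)·(1/2) + (7)·(1/6) = 23/6.
The best pure response is r4 with expected payoff 23/6.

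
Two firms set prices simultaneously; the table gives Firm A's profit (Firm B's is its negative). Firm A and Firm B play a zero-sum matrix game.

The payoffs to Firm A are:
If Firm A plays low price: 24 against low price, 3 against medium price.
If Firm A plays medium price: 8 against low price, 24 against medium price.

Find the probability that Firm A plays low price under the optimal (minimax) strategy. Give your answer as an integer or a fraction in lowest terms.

Row minima are 3 and 8, so Firm A's maximin is 8; column maxima are 24 and 24, so Firm B's minimax is 24. These differ, so the equilibrium is in mixed strategies.
Let Firm A play low price with probability p. Firm B is indifferent when 24p + 8(1−p) = 3p + 24(1−p), giving p = 16/37.

16/37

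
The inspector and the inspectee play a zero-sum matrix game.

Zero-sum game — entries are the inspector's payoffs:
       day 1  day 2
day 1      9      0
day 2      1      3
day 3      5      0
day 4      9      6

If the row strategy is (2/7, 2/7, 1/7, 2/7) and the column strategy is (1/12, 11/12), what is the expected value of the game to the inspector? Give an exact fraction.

241/84

Against (1/12, 11/12), each row's expected payoff is day 1: 3/4; day 2: 17/6; day 3: 5/12; day 4: 25/4.
Taking the (2/7, 2/7, 1/7, 2/7)-weighted average: (2/7)·(3/4) + (2/7)·(17/6) + (1/7)·(5/12) + (2/7)·(25/4) = 241/84.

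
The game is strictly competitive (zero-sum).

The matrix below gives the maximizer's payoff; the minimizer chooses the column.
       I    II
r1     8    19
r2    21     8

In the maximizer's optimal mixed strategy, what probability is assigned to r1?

Row minima are 8 and 8, so the maximizer's maximin is 8; column maxima are 21 and 19, so the minimizer's minimax is 19. These differ, so the equilibrium is in mixed strategies.
Let the maximizer play r1 with probability p. The minimizer is indifferent when 8p + 21(1−p) = 19p + 8(1−p), giving p = 13/24.

13/24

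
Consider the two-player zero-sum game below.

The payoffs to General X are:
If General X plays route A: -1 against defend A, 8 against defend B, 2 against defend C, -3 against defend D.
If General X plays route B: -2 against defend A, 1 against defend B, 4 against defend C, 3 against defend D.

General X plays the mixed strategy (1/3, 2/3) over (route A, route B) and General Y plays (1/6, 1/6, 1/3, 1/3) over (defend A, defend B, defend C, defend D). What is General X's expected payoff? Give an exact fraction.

Against (1/6, 1/6, 1/3, 1/3), each row's expected payoff is route A: 5/6; route B: 13/6.
Taking the (1/3, 2/3)-weighted average: (1/3)·(5/6) + (2/3)·(13/6) = 31/18.

31/18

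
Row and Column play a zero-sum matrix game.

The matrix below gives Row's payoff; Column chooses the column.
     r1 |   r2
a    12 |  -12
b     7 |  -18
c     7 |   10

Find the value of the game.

68/9

Row b is strictly dominated by row a, so Row never plays it.
The remaining 2×2 game on (a, c) × (r1, r2) has no saddle point. Let Row play a with probability p; indifference gives 12p + 7(1−p) = −12p + 10(1−p), so p = 1/9.
Similarly Column's optimal q on r1 is 22/27, and the value is 12·(22/27) + (-12)·(5/27) = 68/9.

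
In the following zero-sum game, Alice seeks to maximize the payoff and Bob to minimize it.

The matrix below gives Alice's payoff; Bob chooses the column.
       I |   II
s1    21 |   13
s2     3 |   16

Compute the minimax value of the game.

Row minima are 13 and 3, so Alice's maximin is 13; column maxima are 21 and 16, so Bob's minimax is 16. These differ, so the equilibrium is in mixed strategies.
Let Alice play s1 with probability p. Bob is indifferent when 21p + 3(1−p) = 13p + 16(1−p), giving p = 13/21.
Let Bob play I with probability q. Alice is indifferent when 21q + 13(1−q) = 3q + 16(1−q), giving q = 1/7.
The value is 21·(1/7) + (13)·(6/7) = 99/7.

99/7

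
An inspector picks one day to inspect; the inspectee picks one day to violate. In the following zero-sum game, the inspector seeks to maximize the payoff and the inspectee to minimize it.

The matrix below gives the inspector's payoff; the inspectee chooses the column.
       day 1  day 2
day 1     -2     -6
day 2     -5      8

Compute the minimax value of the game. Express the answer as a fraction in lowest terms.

-46/17

Row minima are -6 and -5, so the inspector's maximin is -5; column maxima are -2 and 8, so the inspectee's minimax is -2. These differ, so the equilibrium is in mixed strategies.
Let the inspector play day 1 with probability p. The inspectee is indifferent when −2p − 5(1−p) = −6p + 8(1−p), giving p = 13/17.
Let the inspectee play day 1 with probability q. The inspector is indifferent when −2q − 6(1−q) = −5q + 8(1−q), giving q = 14/17.
The value is -2·(14/17) + (-6)·(3/17) = -46/17.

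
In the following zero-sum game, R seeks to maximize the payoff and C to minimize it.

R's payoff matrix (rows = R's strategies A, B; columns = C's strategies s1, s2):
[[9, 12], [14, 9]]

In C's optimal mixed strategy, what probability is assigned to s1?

3/8

Row minima are 9 and 9, so R's maximin is 9; column maxima are 14 and 12, so C's minimax is 12. These differ, so the equilibrium is in mixed strategies.
Let C play s1 with probability q. R is indifferent when 9q + 12(1−q) = 14q + 9(1−q), giving q = 3/8.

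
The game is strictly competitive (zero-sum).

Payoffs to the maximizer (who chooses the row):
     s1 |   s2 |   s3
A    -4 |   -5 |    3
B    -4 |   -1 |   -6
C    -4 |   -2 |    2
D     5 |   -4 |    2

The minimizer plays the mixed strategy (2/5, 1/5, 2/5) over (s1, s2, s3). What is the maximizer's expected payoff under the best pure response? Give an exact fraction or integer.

2

A: (-4)·(2/5) + (-5)·(1/5) + (3)·(2/5) = -7/5.
B: (-4)·(2/5) + (-1)·(1/5) + (-6)·(2/5) = -21/5.
C: (-4)·(2/5) + (-2)·(1/5) + (2)·(2/5) = -6/5.
D: (5)·(2/5) + (-4)·(1/5) + (2)·(2/5) = 2.
The best pure response is D with expected payoff 2.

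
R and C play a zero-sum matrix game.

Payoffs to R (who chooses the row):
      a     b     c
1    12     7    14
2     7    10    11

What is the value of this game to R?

71/8

Column c is strictly dominated by a for C (it gives R more in every row).
The remaining 2×2 game on (1, 2) × (a, b) has no saddle point. Let R play 1 with probability p; indifference gives 12p + 7(1−p) = 7p + 10(1−p), so p = 3/8.
Similarly C's optimal q on a is 3/8, and the value is 12·(3/8) + (7)·(5/8) = 71/8.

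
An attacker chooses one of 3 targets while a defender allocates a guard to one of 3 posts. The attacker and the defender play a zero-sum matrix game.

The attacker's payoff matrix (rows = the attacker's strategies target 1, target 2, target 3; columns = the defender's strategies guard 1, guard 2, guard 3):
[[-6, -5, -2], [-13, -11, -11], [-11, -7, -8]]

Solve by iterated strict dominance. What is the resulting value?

-6

Column guard 3 is strictly dominated by guard 1 for the defender (-6<-2, -13<-11, -11<-8); eliminate guard 3.
Column guard 2 is strictly dominated by guard 1 for the defender (-6<-5, -13<-11, -11<-7); eliminate guard 2.
Row target 3 is strictly dominated by row target 1 (-6>-11); eliminate target 3.
Row target 2 is strictly dominated by row target 1 (-6>-13); eliminate target 2.
Only (target 1, guard 1) remains, with payoff -6.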